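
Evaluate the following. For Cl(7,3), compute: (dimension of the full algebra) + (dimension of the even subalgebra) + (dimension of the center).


n = 7 + 3 = 10
Total dim = 2^10 = 1024
Even subalgebra dim = 2^9 = 512
n is even, so center dim = 1
Sum = 1024 + 512 + 1 = 1537


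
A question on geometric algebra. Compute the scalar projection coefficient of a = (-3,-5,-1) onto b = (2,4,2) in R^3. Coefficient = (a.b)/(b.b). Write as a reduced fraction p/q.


Projection coefficient = (a . b) / (b . b)
a . b = (-3)*2 + (-5)*4 + (-1)*2
= -6 + (-20) + (-2) = -28
b . b = 2^2 + 4^2 + 2^2
= 4 + 16 + 4 = 24
Coefficient = -28/24
In lowest terms: -7/6


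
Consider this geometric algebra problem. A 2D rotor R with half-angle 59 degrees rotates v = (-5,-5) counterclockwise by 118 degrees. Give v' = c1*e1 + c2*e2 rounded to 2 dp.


Rotor R = cos(59deg) - sin(59deg)*e12
Rotation angle theta = 2 * 59 = 118 degrees
v' = R*v*~R rotates v by theta.
cos(118deg) = -0.4695, sin(118deg) = 0.8829
v'_1 = -5*cos(118deg) - (-5)*sin(118deg)
= -5*(-0.4695) - (-5)*0.8829
= 6.76
v'_2 = -5*sin(118deg) + (-5)*cos(118deg)
= -5*0.8829 + (-5)*(-0.4695)
= -2.07
v' = 6.76*e1 - 2.07*e2


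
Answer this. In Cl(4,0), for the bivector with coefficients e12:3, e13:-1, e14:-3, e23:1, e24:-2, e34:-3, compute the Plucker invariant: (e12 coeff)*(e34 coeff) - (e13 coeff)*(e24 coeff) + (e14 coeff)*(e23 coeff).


Plucker relation: af - be + cd
a*f = 3*(-3) = -9
b*e = (-1)*(-2) = 2
c*d = (-3)*1 = -3
af - be + cd = -9 - 2 + (-3)
= -14


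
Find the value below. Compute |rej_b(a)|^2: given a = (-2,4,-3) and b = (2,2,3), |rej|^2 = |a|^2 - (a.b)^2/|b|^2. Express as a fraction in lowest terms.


|a|^2 = (-2)^2 + 4^2 + (-3)^2 = 29
|b|^2 = 2^2 + 2^2 + 3^2 = 17
a . b = (-2)*2 + 4*2 + (-3)*3 = -5
(a.b)^2 = (-5)^2 = 25
|rej|^2 = 29 - 25/17
= (493 - 25)/17
= 468/17
In lowest terms: 468/17


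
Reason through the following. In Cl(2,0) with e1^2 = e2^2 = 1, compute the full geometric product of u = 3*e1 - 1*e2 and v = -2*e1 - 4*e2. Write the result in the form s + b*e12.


Expand: (3*e1 - 1*e2)(-2*e1 - 4*e2)
= 3*(-2)*e1e1 + 3*(-4)*e1e2 + (-1)*(-2)*e2e1 + (-1)*(-4)*e2e2
Using e1^2 = e2^2 = 1, e2e1 = -e1e2:
Scalar part s = 3*(-2) + (-1)*(-4) = -6 + 4 = -2
Bivector part b = 3*(-4) - (-1)*(-2) = -12 - 2 = -14
uv = -2 - 14*e12


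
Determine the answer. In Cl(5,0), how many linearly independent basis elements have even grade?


Even subalgebra dimension = 2^(n-1)
n = 5 + 0 = 5
2^(5 - 1) = 2^4 = 16
Verification: sum of C(5,k) for even k = 1 + 10 + 5 = 16
Result = 16


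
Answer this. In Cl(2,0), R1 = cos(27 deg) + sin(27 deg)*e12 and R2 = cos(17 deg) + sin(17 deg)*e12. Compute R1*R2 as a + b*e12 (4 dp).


Same-plane rotors commute and their half-angles add:
R1*R2 = cos(a1 + a2) + sin(a1 + a2)*e12.
a1 + a2 = 27 + 17 = 44 deg
cos(44 deg) = 0.7193
sin(44 deg) = 0.6947
R1*R2 = 0.7193 + 0.6947*e12


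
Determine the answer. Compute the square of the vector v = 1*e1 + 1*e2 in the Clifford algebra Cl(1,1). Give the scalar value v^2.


v^2 = sum of c_i^2 * e_i^2
Positive signature terms (e_i^2 = +1): 1^2 = 1
Negative signature terms (e_j^2 = -1): 1^2 = 1
v^2 = 1 - 1 = 0


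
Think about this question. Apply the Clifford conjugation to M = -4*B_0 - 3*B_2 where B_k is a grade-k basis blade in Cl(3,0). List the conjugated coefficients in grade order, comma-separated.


Clifford conjugate sign for grade k: (-1)^(k(k+1)/2)
Grade 0: (-1)^(0*1/2) = (-1)^0 = 1, coeff -4 -> -4
Grade 2: (-1)^(2*3/2) = (-1)^3 = -1, coeff -3 -> 3
Conjugated coefficients: -4, 3


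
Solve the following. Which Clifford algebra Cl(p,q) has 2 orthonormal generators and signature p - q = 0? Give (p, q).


We need p + q = 2 and p - q = 0.
Adding: 2p = 2 + 0 = 2, so p = 1.
Then q = 2 - 1 = 1.
(p, q) = (1, 1)


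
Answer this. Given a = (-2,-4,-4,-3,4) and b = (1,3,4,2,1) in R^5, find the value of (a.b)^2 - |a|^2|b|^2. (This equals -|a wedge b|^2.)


a . b = (-2)*1 + (-4)*3 + (-4)*4 + (-3)*2 + 4*1
= -2 + (-12) + (-16) + (-6) + 4 = -32
|a|^2 = (-2)^2 + (-4)^2 + (-4)^2 + (-3)^2 + 4^2 = 61
|b|^2 = 1^2 + 3^2 + 4^2 + 2^2 + 1^2 = 31
(a.b)^2 = (-32)^2 = 1024
|a|^2 * |b|^2 = 61 * 31 = 1891
Result = 1024 - 1891 = -867


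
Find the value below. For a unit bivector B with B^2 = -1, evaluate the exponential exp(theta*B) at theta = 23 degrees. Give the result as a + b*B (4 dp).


For a unit bivector B with B^2 = -1, the exponential series gives
e^(theta*B) = cos(theta) + sin(theta)*B (the GA analogue of Euler's formula).
theta = 23 degrees = 0.401426 rad
cos(23 deg) = 0.9205
sin(23 deg) = 0.3907
exp(theta*B) = 0.9205 + 0.3907*B


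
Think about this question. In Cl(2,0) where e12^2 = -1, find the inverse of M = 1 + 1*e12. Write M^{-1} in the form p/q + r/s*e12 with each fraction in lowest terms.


M = 1 + 1*e12, where e12^2 = -1.
Since M commutes with its reverse ~M = a - b*e12, M * ~M = a^2 - b^2*e12^2 = a^2 + b^2.
So M^{-1} = ~M / (a^2 + b^2) = (a - b*e12)/(a^2 + b^2).
a^2 + b^2 = 1 + 1 = 2
Scalar part = 1/2 = 1/2
Bivector coeff = -1/2 = -1/2
M^{-1} = 1/2 - 1/2*e12


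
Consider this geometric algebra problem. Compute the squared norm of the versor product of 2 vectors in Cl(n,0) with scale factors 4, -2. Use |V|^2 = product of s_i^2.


Each vector v_i has |v_i|^2 = s_i^2
Squared scales: 4^2 = 16, (-2)^2 = 4
|V|^2 = 16 * 4
= 64


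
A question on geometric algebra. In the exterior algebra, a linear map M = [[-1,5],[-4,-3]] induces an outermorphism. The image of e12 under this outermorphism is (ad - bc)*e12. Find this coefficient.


The outermorphism of a linear map f sends e1^e2 to f(e1)^f(e2).
f(e1) = -1*e1 - 4*e2
f(e2) = 5*e1 - 3*e2
f(e1) ^ f(e2) = (-1*e1 - 4*e2) ^ (5*e1 - 3*e2)
= (-1)*(-3)*e12 + (-4)*5*e21
= (3 - (-20))*e12
= 23*e12
Coefficient = 23


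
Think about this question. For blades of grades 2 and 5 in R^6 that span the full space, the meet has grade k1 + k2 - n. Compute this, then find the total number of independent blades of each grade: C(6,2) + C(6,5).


Meet grade = grade(A) + grade(B) - n
= 2 + 5 - 6 = 1
C(6,2) = 15
C(6,5) = 6
dim_A + dim_B = 15 + 6 = 21


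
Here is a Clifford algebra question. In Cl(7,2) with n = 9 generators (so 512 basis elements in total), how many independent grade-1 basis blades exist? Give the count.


Number of grade-k basis blades in Cl(p,q) with n = p + q is C(n, k).
n = 7 + 2 = 9
C(9, 1) = 9! / (1! * 8!)
= 362880 / (1 * 40320)
= 9


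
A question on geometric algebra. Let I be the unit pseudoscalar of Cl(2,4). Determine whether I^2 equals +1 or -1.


The pseudoscalar I = e1...e_n (product of all n generators) of Cl(p,q) satisfies I^2 = (-1)^(q + n(n-1)/2).
p = 2, q = 4, n = p + q = 6
n(n-1)/2 = 6 * 5 / 2 = 15
Exponent = q + n(n-1)/2 = 4 + 15 = 19
I^2 = (-1)^19 = -1


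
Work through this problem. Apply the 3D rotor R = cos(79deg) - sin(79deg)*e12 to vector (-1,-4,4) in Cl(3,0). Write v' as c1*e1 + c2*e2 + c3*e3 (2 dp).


Rotor R = cos(79deg) - sin(79deg)*e12
Rotation angle theta = 2 * 79 = 158 degrees in the e12 plane (e1 -> e2).
The component perpendicular to the plane (e3) is invariant: v'_3 = v3 = 4.00
cos(158deg) = -0.9272, sin(158deg) = 0.3746
v'_1 = v1*cos(theta) - v2*sin(theta) = -1*(-0.9272) - (-4)*0.3746 = 2.43
v'_2 = v1*sin(theta) + v2*cos(theta) = -1*0.3746 + (-4)*(-0.9272) = 3.33
v' = 2.43*e1 + 3.33*e2 + 4.00*e3


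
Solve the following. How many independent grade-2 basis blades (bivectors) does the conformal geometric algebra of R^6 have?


The conformal model of R^6 uses Cl(7,1) with m = 6 + 2 = 8 generators.
Number of grade-2 blades = C(m, 2) = C(8, 2)
= 8*7/2 = 28


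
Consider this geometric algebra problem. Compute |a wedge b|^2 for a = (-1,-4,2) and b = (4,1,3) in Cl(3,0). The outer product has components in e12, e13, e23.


a wedge b = (a1*b2 - a2*b1)*e12 + (a1*b3 - a3*b1)*e13 + (a2*b3 - a3*b2)*e23
e12 coeff: (-1)*1 - (-4)*4 = -1 - (-16) = 15
e13 coeff: (-1)*3 - 2*4 = -3 - 8 = -11
e23 coeff: (-4)*3 - 2*1 = -12 - 2 = -14
|a wedge b|^2 = 15^2 + (-11)^2 + (-14)^2
= 225 + 121 + 196
= 542


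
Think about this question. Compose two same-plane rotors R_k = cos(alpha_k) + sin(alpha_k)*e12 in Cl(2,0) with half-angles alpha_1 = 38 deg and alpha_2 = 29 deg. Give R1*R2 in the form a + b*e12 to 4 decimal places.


Same-plane rotors commute and their half-angles add:
R1*R2 = cos(a1 + a2) + sin(a1 + a2)*e12.
a1 + a2 = 38 + 29 = 67 deg
cos(67 deg) = 0.3907
sin(67 deg) = 0.9205
R1*R2 = 0.3907 + 0.9205*e12


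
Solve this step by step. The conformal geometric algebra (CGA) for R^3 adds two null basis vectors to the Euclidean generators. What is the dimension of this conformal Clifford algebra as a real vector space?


The conformal model of R^3 uses Cl(4,1): the 3 Euclidean generators plus two extra orthogonal generators e+ (e+^2 = +1) and e- (e-^2 = -1), from which the null vectors e0, einf are built.
Number of generators m = 3 + 2 = 5.
dim Cl(p,q) = 2^m = 2^5 = 32


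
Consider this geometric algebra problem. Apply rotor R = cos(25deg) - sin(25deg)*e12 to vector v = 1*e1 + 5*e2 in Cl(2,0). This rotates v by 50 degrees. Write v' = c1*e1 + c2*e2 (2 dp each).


Rotor R = cos(25deg) - sin(25deg)*e12
Rotation angle theta = 2 * 25 = 50 degrees
v' = R*v*~R rotates v by theta.
cos(50deg) = 0.6428, sin(50deg) = 0.7660
v'_1 = 1*cos(50deg) - 5*sin(50deg)
= 1*0.6428 - 5*0.7660
= -3.19
v'_2 = 1*sin(50deg) + 5*cos(50deg)
= 1*0.7660 + 5*0.6428
= 3.98
v' = -3.19*e1 + 3.98*e2


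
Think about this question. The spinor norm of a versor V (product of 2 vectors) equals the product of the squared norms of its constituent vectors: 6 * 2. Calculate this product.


Spinor norm N(V) = |v1|^2 * |v2|^2 * ... * |v2|^2
= 6 * 2
Running product: 6, 12
N(V) = 12


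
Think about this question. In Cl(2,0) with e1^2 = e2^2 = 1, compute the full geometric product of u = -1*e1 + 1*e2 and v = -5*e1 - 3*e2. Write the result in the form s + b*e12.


Expand: (-1*e1 + 1*e2)(-5*e1 - 3*e2)
= (-1)*(-5)*e1e1 + (-1)*(-3)*e1e2 + 1*(-5)*e2e1 + 1*(-3)*e2e2
Using e1^2 = e2^2 = 1, e2e1 = -e1e2:
Scalar part s = (-1)*(-5) + 1*(-3) = 5 + (-3) = 2
Bivector part b = (-1)*(-3) - 1*(-5) = 3 - (-5) = 8
uv = 2 + 8*e12


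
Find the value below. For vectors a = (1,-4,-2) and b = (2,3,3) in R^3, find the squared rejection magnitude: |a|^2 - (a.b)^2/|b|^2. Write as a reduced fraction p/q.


|a|^2 = 1^2 + (-4)^2 + (-2)^2 = 21
|b|^2 = 2^2 + 3^2 + 3^2 = 22
a . b = 1*2 + (-4)*3 + (-2)*3 = -16
(a.b)^2 = (-16)^2 = 256
|rej|^2 = 21 - 256/22
= (462 - 256)/22
= 206/22
In lowest terms: 103/11


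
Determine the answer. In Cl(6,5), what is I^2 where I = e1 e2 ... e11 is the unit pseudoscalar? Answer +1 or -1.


The pseudoscalar I = e1...e_n (product of all n generators) of Cl(p,q) satisfies I^2 = (-1)^(q + n(n-1)/2).
p = 6, q = 5, n = p + q = 11
n(n-1)/2 = 11 * 10 / 2 = 55
Exponent = q + n(n-1)/2 = 5 + 55 = 60
I^2 = (-1)^60 = +1


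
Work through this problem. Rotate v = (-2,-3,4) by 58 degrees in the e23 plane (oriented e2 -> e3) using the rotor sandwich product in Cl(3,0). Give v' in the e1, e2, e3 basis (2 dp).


Rotor R = cos(29deg) - sin(29deg)*e23
Rotation angle theta = 2 * 29 = 58 degrees in the e23 plane (e2 -> e3).
The component perpendicular to the plane (e1) is invariant: v'_1 = v1 = -2.00
cos(58deg) = 0.5299, sin(58deg) = 0.8480
v'_2 = v2*cos(theta) - v3*sin(theta) = -3*0.5299 - 4*0.8480 = -4.98
v'_3 = v2*sin(theta) + v3*cos(theta) = -3*0.8480 + 4*0.5299 = -0.42
v' = -2.00*e1 - 4.98*e2 - 0.42*e3


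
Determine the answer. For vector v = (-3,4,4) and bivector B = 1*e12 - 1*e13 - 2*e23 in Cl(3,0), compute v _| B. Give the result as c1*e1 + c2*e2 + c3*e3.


Left contraction v _| B = <vB>_1 (grade-1 part of the geometric product vB).
Using e1_|e12 = e2, e2_|e12 = -e1, e1_|e13 = e3, e3_|e13 = -e1, e2_|e23 = e3, e3_|e23 = -e2:
e1 coeff: -v2*b12 - v3*b13 = -(4)*(1) - (4)*(-1) = 0
e2 coeff: v1*b12 - v3*b23 = (-3)*(1) - (4)*(-2) = 5
e3 coeff: v1*b13 + v2*b23 = (-3)*(-1) + (4)*(-2) = -5
v _| B = 0*e1 + 5*e2 - 5*e3


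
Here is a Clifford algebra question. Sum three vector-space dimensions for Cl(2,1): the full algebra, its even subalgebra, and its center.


n = 2 + 1 = 3
Total dim = 2^3 = 8
Even subalgebra dim = 2^2 = 4
n is odd, so center dim = 2
Sum = 8 + 4 + 2 = 14


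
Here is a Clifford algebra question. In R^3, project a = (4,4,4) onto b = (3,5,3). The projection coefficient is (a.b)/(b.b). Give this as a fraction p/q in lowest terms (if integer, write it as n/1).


Projection coefficient = (a . b) / (b . b)
a . b = 4*3 + 4*5 + 4*3
= 12 + 20 + 12 = 44
b . b = 3^2 + 5^2 + 3^2
= 9 + 25 + 9 = 43
Coefficient = 44/43
In lowest terms: 44/43


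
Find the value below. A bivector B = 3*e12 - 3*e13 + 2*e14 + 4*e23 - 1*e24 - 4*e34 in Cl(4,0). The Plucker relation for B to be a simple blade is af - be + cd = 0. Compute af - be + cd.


Plucker relation: af - be + cd
a*f = 3*(-4) = -12
b*e = (-3)*(-1) = 3
c*d = 2*4 = 8
af - be + cd = -12 - 3 + 8
= -7


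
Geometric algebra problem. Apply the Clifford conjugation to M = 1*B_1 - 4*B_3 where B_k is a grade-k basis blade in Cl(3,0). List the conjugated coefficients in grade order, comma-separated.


Clifford conjugate sign for grade k: (-1)^(k(k+1)/2)
Grade 1: (-1)^(1*2/2) = (-1)^1 = -1, coeff 1 -> -1
Grade 3: (-1)^(3*4/2) = (-1)^6 = 1, coeff -4 -> -4
Conjugated coefficients: -1, -4


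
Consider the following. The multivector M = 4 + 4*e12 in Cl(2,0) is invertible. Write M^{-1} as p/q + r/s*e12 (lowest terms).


M = 4 + 4*e12, where e12^2 = -1.
Since M commutes with its reverse ~M = a - b*e12, M * ~M = a^2 - b^2*e12^2 = a^2 + b^2.
So M^{-1} = ~M / (a^2 + b^2) = (a - b*e12)/(a^2 + b^2).
a^2 + b^2 = 16 + 16 = 32
Scalar part = 4/32 = 1/8
Bivector coeff = -4/32 = -1/8
M^{-1} = 1/8 - 1/8*e12


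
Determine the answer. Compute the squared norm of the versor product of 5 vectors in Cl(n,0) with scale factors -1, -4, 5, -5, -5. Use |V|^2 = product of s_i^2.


Each vector v_i has |v_i|^2 = s_i^2
Squared scales: (-1)^2 = 1, (-4)^2 = 16, 5^2 = 25, (-5)^2 = 25, (-5)^2 = 25
|V|^2 = 1 * 16 * 25 * 25 * 25
= 250000


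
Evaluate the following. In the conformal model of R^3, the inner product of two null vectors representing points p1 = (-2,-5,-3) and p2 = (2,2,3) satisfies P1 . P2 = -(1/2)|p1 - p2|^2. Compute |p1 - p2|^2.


p1 - p2 = (-4, -7, -6)
|p1 - p2|^2 = (-4)^2 + (-7)^2 + (-6)^2
= 16 + 49 + 36
= 101


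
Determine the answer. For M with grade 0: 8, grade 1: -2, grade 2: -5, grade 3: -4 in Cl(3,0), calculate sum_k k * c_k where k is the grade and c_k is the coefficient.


Grade-weighted sum = sum of grade_k * coefficient_k
0*8 = 0
1*(-2) = -2
2*(-5) = -10
3*(-4) = -12
Total = 0 + (-2) + (-10) + (-12) = -24


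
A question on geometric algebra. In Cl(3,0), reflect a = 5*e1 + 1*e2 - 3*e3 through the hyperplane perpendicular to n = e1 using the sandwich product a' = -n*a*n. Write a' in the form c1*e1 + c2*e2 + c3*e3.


Reflection formula: a' = -n*a*n, with n = e1 (unit vector, n^2 = 1).
For reflection through hyperplane perp to e1:
The component along e1 flips sign, others stay.
a = (5, 1, -3)
a' = (-5, 1, -3)
a' = -5*e1 + 1*e2 - 3*e3


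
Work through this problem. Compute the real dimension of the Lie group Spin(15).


Spin(n) double-covers SO(n); both have Lie algebra so(n) of dimension n(n-1)/2.
n = 15
n(n-1) = 15 * 14 = 210
dim Spin(15) = 210/2 = 105


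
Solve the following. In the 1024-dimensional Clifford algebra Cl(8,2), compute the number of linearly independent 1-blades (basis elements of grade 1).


Number of grade-k basis blades in Cl(p,q) with n = p + q is C(n, k).
n = 8 + 2 = 10
C(10, 1) = 10! / (1! * 9!)
= 3628800 / (1 * 362880)
= 10


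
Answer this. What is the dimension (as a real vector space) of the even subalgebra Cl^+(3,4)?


Even subalgebra dimension = 2^(n-1)
n = 3 + 4 = 7
2^(7 - 1) = 2^6 = 64
Verification: sum of C(7,k) for even k = 1 + 21 + 35 + 7 = 64
Result = 64


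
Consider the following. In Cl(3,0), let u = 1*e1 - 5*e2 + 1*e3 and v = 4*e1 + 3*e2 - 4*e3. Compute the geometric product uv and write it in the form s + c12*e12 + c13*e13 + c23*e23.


In Cl(3,0): e_i^2 = 1, e_ie_j = -e_je_i for i != j.
Scalar part = u . v = 1*4 + (-5)*3 + 1*(-4)
= 4 + (-15) + (-4) = -15
e12 coeff = 1*3 - (-5)*4 = 3 - (-20) = 23
e13 coeff = 1*(-4) - 1*4 = -4 - 4 = -8
e23 coeff = (-5)*(-4) - 1*3 = 20 - 3 = 17
uv = -15 + 23*e12 - 8*e13 + 17*e23


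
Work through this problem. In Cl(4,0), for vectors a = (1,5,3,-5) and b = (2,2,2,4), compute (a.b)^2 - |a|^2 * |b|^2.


a . b = 1*2 + 5*2 + 3*2 + (-5)*4
= 2 + 10 + 6 + (-20) = -2
|a|^2 = 1^2 + 5^2 + 3^2 + (-5)^2 = 60
|b|^2 = 2^2 + 2^2 + 2^2 + 4^2 = 28
(a.b)^2 = (-2)^2 = 4
|a|^2 * |b|^2 = 60 * 28 = 1680
Result = 4 - 1680 = -1676


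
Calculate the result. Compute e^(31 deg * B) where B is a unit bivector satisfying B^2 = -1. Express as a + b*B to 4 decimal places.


For a unit bivector B with B^2 = -1, the exponential series gives
e^(theta*B) = cos(theta) + sin(theta)*B (the GA analogue of Euler's formula).
theta = 31 degrees = 0.541052 rad
cos(31 deg) = 0.8572
sin(31 deg) = 0.5150
exp(theta*B) = 0.8572 + 0.5150*B


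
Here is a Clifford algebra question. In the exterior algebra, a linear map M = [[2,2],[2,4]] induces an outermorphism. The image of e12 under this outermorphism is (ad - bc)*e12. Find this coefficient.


The outermorphism of a linear map f sends e1^e2 to f(e1)^f(e2).
f(e1) = 2*e1 + 2*e2
f(e2) = 2*e1 + 4*e2
f(e1) ^ f(e2) = (2*e1 + 2*e2) ^ (2*e1 + 4*e2)
= 2*4*e12 + 2*2*e21
= (8 - 4)*e12
= 4*e12
Coefficient = 4


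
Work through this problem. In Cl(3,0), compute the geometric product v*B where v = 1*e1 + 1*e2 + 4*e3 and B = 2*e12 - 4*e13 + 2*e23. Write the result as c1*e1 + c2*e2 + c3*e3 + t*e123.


vB has grade-1 (vector) and grade-3 (trivector) parts: vB = (v _| B) + (v ^ B).
Vector part <vB>_1:
  e1: -v2*b12 - v3*b13 = -(1)*(2) - (4)*(-4) = 14
  e2: v1*b12 - v3*b23 = (1)*(2) - (4)*(2) = -6
  e3: v1*b13 + v2*b23 = (1)*(-4) + (1)*(2) = -2
Trivector part <vB>_3:
  e123: v1*b23 - v2*b13 + v3*b12 = (1)*(2) - (1)*(-4) + (4)*(2) = 14
vB = 14*e1 - 6*e2 - 2*e3 + 14*e123


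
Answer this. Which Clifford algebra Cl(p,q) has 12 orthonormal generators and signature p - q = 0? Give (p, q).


We need p + q = 12 and p - q = 0.
Adding: 2p = 12 + 0 = 12, so p = 6.
Then q = 12 - 6 = 6.
(p, q) = (6, 6)


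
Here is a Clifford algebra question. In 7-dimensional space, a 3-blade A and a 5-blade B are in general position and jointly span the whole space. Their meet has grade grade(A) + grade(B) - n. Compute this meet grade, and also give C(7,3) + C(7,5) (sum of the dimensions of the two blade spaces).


Meet grade = grade(A) + grade(B) - n
= 3 + 5 - 7 = 1
C(7,3) = 35
C(7,5) = 21
dim_A + dim_B = 35 + 21 = 56


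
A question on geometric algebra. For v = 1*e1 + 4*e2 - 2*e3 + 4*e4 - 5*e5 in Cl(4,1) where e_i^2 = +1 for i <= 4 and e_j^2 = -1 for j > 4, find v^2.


v^2 = sum of c_i^2 * e_i^2
Positive signature terms (e_i^2 = +1): 1^2 + 4^2 + (-2)^2 + 4^2 = 37
Negative signature terms (e_j^2 = -1): (-5)^2 = 25
v^2 = 37 - 25 = 12


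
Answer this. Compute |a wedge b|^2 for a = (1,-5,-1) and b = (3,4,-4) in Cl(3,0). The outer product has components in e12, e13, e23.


a wedge b = (a1*b2 - a2*b1)*e12 + (a1*b3 - a3*b1)*e13 + (a2*b3 - a3*b2)*e23
e12 coeff: 1*4 - (-5)*3 = 4 - (-15) = 19
e13 coeff: 1*(-4) - (-1)*3 = -4 - (-3) = -1
e23 coeff: (-5)*(-4) - (-1)*4 = 20 - (-4) = 24
|a wedge b|^2 = 19^2 + (-1)^2 + 24^2
= 361 + 1 + 576
= 938


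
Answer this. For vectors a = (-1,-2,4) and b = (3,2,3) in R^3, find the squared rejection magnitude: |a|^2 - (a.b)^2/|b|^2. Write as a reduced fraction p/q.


|a|^2 = (-1)^2 + (-2)^2 + 4^2 = 21
|b|^2 = 3^2 + 2^2 + 3^2 = 22
a . b = (-1)*3 + (-2)*2 + 4*3 = 5
(a.b)^2 = 5^2 = 25
|rej|^2 = 21 - 25/22
= (462 - 25)/22
= 437/22
In lowest terms: 437/22


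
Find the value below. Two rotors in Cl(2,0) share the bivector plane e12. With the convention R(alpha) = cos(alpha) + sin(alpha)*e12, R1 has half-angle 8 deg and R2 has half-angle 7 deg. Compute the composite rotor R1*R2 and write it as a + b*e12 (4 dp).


Same-plane rotors commute and their half-angles add:
R1*R2 = cos(a1 + a2) + sin(a1 + a2)*e12.
a1 + a2 = 8 + 7 = 15 deg
cos(15 deg) = 0.9659
sin(15 deg) = 0.2588
R1*R2 = 0.9659 + 0.2588*e12


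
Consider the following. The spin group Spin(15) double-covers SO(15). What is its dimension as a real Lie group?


Spin(n) double-covers SO(n); both have Lie algebra so(n) of dimension n(n-1)/2.
n = 15
n(n-1) = 15 * 14 = 210
dim Spin(15) = 210/2 = 105


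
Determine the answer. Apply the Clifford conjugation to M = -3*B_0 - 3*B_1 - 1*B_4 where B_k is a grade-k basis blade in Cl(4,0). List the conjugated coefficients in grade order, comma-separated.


Clifford conjugate sign for grade k: (-1)^(k(k+1)/2)
Grade 0: (-1)^(0*1/2) = (-1)^0 = 1, coeff -3 -> -3
Grade 1: (-1)^(1*2/2) = (-1)^1 = -1, coeff -3 -> 3
Grade 4: (-1)^(4*5/2) = (-1)^10 = 1, coeff -1 -> -1
Conjugated coefficients: -3, 3, -1


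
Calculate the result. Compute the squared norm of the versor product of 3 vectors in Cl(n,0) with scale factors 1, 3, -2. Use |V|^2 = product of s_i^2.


Each vector v_i has |v_i|^2 = s_i^2
Squared scales: 1^2 = 1, 3^2 = 9, (-2)^2 = 4
|V|^2 = 1 * 9 * 4
= 36


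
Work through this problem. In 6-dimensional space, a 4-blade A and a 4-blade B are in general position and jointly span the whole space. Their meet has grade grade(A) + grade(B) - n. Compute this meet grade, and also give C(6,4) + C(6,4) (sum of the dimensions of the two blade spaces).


Meet grade = grade(A) + grade(B) - n
= 4 + 4 - 6 = 2
C(6,4) = 15
C(6,4) = 15
dim_A + dim_B = 15 + 15 = 30


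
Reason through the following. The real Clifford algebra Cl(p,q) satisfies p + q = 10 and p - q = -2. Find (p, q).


We need p + q = 10 and p - q = -2.
Adding: 2p = 10 + (-2) = 8, so p = 4.
Then q = 10 - 4 = 6.
(p, q) = (4, 6)


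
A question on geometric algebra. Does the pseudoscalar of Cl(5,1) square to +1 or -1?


The pseudoscalar I = e1...e_n (product of all n generators) of Cl(p,q) satisfies I^2 = (-1)^(q + n(n-1)/2).
p = 5, q = 1, n = p + q = 6
n(n-1)/2 = 6 * 5 / 2 = 15
Exponent = q + n(n-1)/2 = 1 + 15 = 16
I^2 = (-1)^16 = +1


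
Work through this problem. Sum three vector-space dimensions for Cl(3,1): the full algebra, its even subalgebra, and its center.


n = 3 + 1 = 4
Total dim = 2^4 = 16
Even subalgebra dim = 2^3 = 8
n is even, so center dim = 1
Sum = 16 + 8 + 1 = 25


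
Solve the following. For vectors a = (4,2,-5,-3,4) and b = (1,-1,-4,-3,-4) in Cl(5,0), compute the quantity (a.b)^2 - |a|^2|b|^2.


a . b = 4*1 + 2*(-1) + (-5)*(-4) + (-3)*(-3) + 4*(-4)
= 4 + (-2) + 20 + 9 + (-16) = 15
|a|^2 = 4^2 + 2^2 + (-5)^2 + (-3)^2 + 4^2 = 70
|b|^2 = 1^2 + (-1)^2 + (-4)^2 + (-3)^2 + (-4)^2 = 43
(a.b)^2 = 15^2 = 225
|a|^2 * |b|^2 = 70 * 43 = 3010
Result = 225 - 3010 = -2785


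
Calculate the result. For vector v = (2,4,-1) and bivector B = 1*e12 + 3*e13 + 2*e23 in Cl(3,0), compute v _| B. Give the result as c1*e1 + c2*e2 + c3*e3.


Left contraction v _| B = <vB>_1 (grade-1 part of the geometric product vB).
Using e1_|e12 = e2, e2_|e12 = -e1, e1_|e13 = e3, e3_|e13 = -e1, e2_|e23 = e3, e3_|e23 = -e2:
e1 coeff: -v2*b12 - v3*b13 = -(4)*(1) - (-1)*(3) = -1
e2 coeff: v1*b12 - v3*b23 = (2)*(1) - (-1)*(2) = 4
e3 coeff: v1*b13 + v2*b23 = (2)*(3) + (4)*(2) = 14
v _| B = -1*e1 + 4*e2 + 14*e3


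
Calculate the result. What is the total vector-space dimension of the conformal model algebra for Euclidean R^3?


The conformal model of R^3 uses Cl(4,1): the 3 Euclidean generators plus two extra orthogonal generators e+ (e+^2 = +1) and e- (e-^2 = -1), from which the null vectors e0, einf are built.
Number of generators m = 3 + 2 = 5.
dim Cl(p,q) = 2^m = 2^5 = 32


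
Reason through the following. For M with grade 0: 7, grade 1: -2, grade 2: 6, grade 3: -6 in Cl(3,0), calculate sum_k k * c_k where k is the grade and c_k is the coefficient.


Grade-weighted sum = sum of grade_k * coefficient_k
0*7 = 0
1*(-2) = -2
2*6 = 12
3*(-6) = -18
Total = 0 + (-2) + 12 + (-18) = -8


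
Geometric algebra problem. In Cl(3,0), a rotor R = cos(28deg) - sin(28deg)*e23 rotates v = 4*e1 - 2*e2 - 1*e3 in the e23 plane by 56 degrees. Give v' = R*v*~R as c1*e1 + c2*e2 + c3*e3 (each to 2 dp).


Rotor R = cos(28deg) - sin(28deg)*e23
Rotation angle theta = 2 * 28 = 56 degrees in the e23 plane (e2 -> e3).
The component perpendicular to the plane (e1) is invariant: v'_1 = v1 = 4.00
cos(56deg) = 0.5592, sin(56deg) = 0.8290
v'_2 = v2*cos(theta) - v3*sin(theta) = -2*0.5592 - (-1)*0.8290 = -0.29
v'_3 = v2*sin(theta) + v3*cos(theta) = -2*0.8290 + (-1)*0.5592 = -2.22
v' = 4.00*e1 - 0.29*e2 - 2.22*e3


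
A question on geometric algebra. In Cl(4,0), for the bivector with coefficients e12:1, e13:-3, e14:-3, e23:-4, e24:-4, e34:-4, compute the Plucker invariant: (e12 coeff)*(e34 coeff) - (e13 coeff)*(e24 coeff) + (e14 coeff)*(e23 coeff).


Plucker relation: af - be + cd
a*f = 1*(-4) = -4
b*e = (-3)*(-4) = 12
c*d = (-3)*(-4) = 12
af - be + cd = -4 - 12 + 12
= -4


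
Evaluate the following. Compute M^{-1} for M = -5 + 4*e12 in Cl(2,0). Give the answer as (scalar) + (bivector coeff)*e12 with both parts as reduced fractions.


M = -5 + 4*e12, where e12^2 = -1.
Since M commutes with its reverse ~M = a - b*e12, M * ~M = a^2 - b^2*e12^2 = a^2 + b^2.
So M^{-1} = ~M / (a^2 + b^2) = (a - b*e12)/(a^2 + b^2).
a^2 + b^2 = 25 + 16 = 41
Scalar part = -5/41 = -5/41
Bivector coeff = -4/41 = -4/41
M^{-1} = -5/41 - 4/41*e12


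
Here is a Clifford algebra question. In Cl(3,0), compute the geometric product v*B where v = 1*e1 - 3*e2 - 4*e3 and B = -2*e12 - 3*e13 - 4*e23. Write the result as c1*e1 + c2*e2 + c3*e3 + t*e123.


vB has grade-1 (vector) and grade-3 (trivector) parts: vB = (v _| B) + (v ^ B).
Vector part <vB>_1:
  e1: -v2*b12 - v3*b13 = -(-3)*(-2) - (-4)*(-3) = -18
  e2: v1*b12 - v3*b23 = (1)*(-2) - (-4)*(-4) = -18
  e3: v1*b13 + v2*b23 = (1)*(-3) + (-3)*(-4) = 9
Trivector part <vB>_3:
  e123: v1*b23 - v2*b13 + v3*b12 = (1)*(-4) - (-3)*(-3) + (-4)*(-2) = -5
vB = -18*e1 - 18*e2 + 9*e3 - 5*e123


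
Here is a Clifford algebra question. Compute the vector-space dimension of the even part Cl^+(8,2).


Even subalgebra dimension = 2^(n-1)
n = 8 + 2 = 10
2^(10 - 1) = 2^9 = 512
Verification: sum of C(10,k) for even k = 1 + 45 + 210 + 210 + 45 + 1 = 512
Result = 512


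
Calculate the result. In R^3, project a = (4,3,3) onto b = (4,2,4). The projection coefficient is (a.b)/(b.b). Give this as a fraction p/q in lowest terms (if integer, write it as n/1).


Projection coefficient = (a . b) / (b . b)
a . b = 4*4 + 3*2 + 3*4
= 16 + 6 + 12 = 34
b . b = 4^2 + 2^2 + 4^2
= 16 + 4 + 16 = 36
Coefficient = 34/36
In lowest terms: 17/18


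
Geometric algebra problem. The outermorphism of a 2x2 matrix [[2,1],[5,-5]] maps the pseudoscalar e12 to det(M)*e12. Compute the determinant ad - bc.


The outermorphism of a linear map f sends e1^e2 to f(e1)^f(e2).
f(e1) = 2*e1 + 5*e2
f(e2) = 1*e1 - 5*e2
f(e1) ^ f(e2) = (2*e1 + 5*e2) ^ (1*e1 - 5*e2)
= 2*(-5)*e12 + 5*1*e21
= (-10 - 5)*e12
= -15*e12
Coefficient = -15


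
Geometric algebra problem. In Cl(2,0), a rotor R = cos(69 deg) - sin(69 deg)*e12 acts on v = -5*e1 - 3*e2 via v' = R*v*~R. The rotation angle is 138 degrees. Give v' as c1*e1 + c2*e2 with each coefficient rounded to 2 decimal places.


Rotor R = cos(69deg) - sin(69deg)*e12
Rotation angle theta = 2 * 69 = 138 degrees
v' = R*v*~R rotates v by theta.
cos(138deg) = -0.7431, sin(138deg) = 0.6691
v'_1 = -5*cos(138deg) - (-3)*sin(138deg)
= -5*(-0.7431) - (-3)*0.6691
= 5.72
v'_2 = -5*sin(138deg) + (-3)*cos(138deg)
= -5*0.6691 + (-3)*(-0.7431)
= -1.12
v' = 5.72*e1 - 1.12*e2


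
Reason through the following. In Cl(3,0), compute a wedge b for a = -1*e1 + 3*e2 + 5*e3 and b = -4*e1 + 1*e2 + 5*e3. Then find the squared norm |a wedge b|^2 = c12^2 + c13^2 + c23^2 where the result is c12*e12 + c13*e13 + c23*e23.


a wedge b = (a1*b2 - a2*b1)*e12 + (a1*b3 - a3*b1)*e13 + (a2*b3 - a3*b2)*e23
e12 coeff: (-1)*1 - 3*(-4) = -1 - (-12) = 11
e13 coeff: (-1)*5 - 5*(-4) = -5 - (-20) = 15
e23 coeff: 3*5 - 5*1 = 15 - 5 = 10
|a wedge b|^2 = 11^2 + 15^2 + 10^2
= 121 + 225 + 100
= 446


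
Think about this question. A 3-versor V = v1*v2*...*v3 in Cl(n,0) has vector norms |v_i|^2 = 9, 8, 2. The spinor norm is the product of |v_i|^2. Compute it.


Spinor norm N(V) = |v1|^2 * |v2|^2 * ... * |v3|^2
= 9 * 8 * 2
Running product: 9, 72, 144
N(V) = 144


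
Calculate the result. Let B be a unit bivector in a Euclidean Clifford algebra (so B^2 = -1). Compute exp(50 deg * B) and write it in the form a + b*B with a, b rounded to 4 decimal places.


For a unit bivector B with B^2 = -1, the exponential series gives
e^(theta*B) = cos(theta) + sin(theta)*B (the GA analogue of Euler's formula).
theta = 50 degrees = 0.872665 rad
cos(50 deg) = 0.6428
sin(50 deg) = 0.7660
exp(theta*B) = 0.6428 + 0.7660*B


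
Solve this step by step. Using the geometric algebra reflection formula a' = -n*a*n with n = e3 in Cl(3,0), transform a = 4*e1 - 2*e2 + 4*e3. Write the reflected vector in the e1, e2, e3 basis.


Reflection formula: a' = -n*a*n, with n = e3 (unit vector, n^2 = 1).
For reflection through hyperplane perp to e3:
The component along e3 flips sign, others stay.
a = (4, -2, 4)
a' = (4, -2, -4)
a' = 4*e1 - 2*e2 - 4*e3


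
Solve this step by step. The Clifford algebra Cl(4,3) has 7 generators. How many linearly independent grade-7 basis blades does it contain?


Number of grade-k basis blades in Cl(p,q) with n = p + q is C(n, k).
n = 4 + 3 = 7
C(7, 7) = 7! / (7! * 0!)
= 5040 / (5040 * 1)
= 1


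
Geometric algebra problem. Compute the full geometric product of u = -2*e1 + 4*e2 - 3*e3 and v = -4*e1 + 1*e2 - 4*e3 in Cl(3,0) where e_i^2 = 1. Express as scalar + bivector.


In Cl(3,0): e_i^2 = 1, e_ie_j = -e_je_i for i != j.
Scalar part = u . v = (-2)*(-4) + 4*1 + (-3)*(-4)
= 8 + 4 + 12 = 24
e12 coeff = (-2)*1 - 4*(-4) = -2 - (-16) = 14
e13 coeff = (-2)*(-4) - (-3)*(-4) = 8 - 12 = -4
e23 coeff = 4*(-4) - (-3)*1 = -16 - (-3) = -13
uv = 24 + 14*e12 - 4*e13 - 13*e23


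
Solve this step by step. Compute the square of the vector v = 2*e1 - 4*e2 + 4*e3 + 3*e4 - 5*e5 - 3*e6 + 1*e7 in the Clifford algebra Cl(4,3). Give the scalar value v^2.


v^2 = sum of c_i^2 * e_i^2
Positive signature terms (e_i^2 = +1): 2^2 + (-4)^2 + 4^2 + 3^2 = 45
Negative signature terms (e_j^2 = -1): (-5)^2 + (-3)^2 + 1^2 = 35
v^2 = 45 - 35 = 10


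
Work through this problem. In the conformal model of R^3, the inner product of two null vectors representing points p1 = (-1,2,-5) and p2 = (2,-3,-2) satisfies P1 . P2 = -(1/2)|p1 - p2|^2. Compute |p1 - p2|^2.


p1 - p2 = (-3, 5, -3)
|p1 - p2|^2 = (-3)^2 + 5^2 + (-3)^2
= 9 + 25 + 9
= 43


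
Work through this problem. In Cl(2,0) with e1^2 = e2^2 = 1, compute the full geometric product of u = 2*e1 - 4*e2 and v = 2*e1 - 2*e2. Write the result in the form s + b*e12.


Expand: (2*e1 - 4*e2)(2*e1 - 2*e2)
= 2*2*e1e1 + 2*(-2)*e1e2 + (-4)*2*e2e1 + (-4)*(-2)*e2e2
Using e1^2 = e2^2 = 1, e2e1 = -e1e2:
Scalar part s = 2*2 + (-4)*(-2) = 4 + 8 = 12
Bivector part b = 2*(-2) - (-4)*2 = -4 - (-8) = 4
uv = 12 + 4*e12


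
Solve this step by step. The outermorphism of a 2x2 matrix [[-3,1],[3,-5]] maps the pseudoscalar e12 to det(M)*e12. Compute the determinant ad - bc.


The outermorphism of a linear map f sends e1^e2 to f(e1)^f(e2).
f(e1) = -3*e1 + 3*e2
f(e2) = 1*e1 - 5*e2
f(e1) ^ f(e2) = (-3*e1 + 3*e2) ^ (1*e1 - 5*e2)
= (-3)*(-5)*e12 + 3*1*e21
= (15 - 3)*e12
= 12*e12
Coefficient = 12


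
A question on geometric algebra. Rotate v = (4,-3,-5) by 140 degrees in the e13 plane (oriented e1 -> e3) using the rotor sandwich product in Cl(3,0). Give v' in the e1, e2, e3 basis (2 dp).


Rotor R = cos(70deg) - sin(70deg)*e13
Rotation angle theta = 2 * 70 = 140 degrees in the e13 plane (e1 -> e3).
The component perpendicular to the plane (e2) is invariant: v'_2 = v2 = -3.00
cos(140deg) = -0.7660, sin(140deg) = 0.6428
v'_1 = v1*cos(theta) - v3*sin(theta) = 4*(-0.7660) - (-5)*0.6428 = 0.15
v'_3 = v1*sin(theta) + v3*cos(theta) = 4*0.6428 + (-5)*(-0.7660) = 6.40
v' = 0.15*e1 - 3.00*e2 + 6.40*e3


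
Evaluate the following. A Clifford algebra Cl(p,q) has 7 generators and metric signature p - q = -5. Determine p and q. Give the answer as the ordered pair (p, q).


We need p + q = 7 and p - q = -5.
Adding: 2p = 7 + (-5) = 2, so p = 1.
Then q = 7 - 1 = 6.
(p, q) = (1, 6)


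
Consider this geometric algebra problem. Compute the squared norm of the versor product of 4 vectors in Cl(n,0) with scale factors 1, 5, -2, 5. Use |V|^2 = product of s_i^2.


Each vector v_i has |v_i|^2 = s_i^2
Squared scales: 1^2 = 1, 5^2 = 25, (-2)^2 = 4, 5^2 = 25
|V|^2 = 1 * 25 * 4 * 25
= 2500


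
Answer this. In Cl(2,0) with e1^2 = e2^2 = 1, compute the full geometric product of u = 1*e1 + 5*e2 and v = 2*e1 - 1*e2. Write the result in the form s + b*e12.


Expand: (1*e1 + 5*e2)(2*e1 - 1*e2)
= 1*2*e1e1 + 1*(-1)*e1e2 + 5*2*e2e1 + 5*(-1)*e2e2
Using e1^2 = e2^2 = 1, e2e1 = -e1e2:
Scalar part s = 1*2 + 5*(-1) = 2 + (-5) = -3
Bivector part b = 1*(-1) - 5*2 = -1 - 10 = -11
uv = -3 - 11*e12


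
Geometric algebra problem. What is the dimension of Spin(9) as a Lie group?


Spin(n) double-covers SO(n); both have Lie algebra so(n) of dimension n(n-1)/2.
n = 9
n(n-1) = 9 * 8 = 72
dim Spin(9) = 72/2 = 36


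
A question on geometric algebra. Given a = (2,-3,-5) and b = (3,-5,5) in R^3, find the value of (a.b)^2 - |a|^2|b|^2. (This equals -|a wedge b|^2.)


a . b = 2*3 + (-3)*(-5) + (-5)*5
= 6 + 15 + (-25) = -4
|a|^2 = 2^2 + (-3)^2 + (-5)^2 = 38
|b|^2 = 3^2 + (-5)^2 + 5^2 = 59
(a.b)^2 = (-4)^2 = 16
|a|^2 * |b|^2 = 38 * 59 = 2242
Result = 16 - 2242 = -2226


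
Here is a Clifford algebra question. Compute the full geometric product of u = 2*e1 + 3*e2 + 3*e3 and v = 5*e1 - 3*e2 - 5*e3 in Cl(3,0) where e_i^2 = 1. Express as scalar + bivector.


In Cl(3,0): e_i^2 = 1, e_ie_j = -e_je_i for i != j.
Scalar part = u . v = 2*5 + 3*(-3) + 3*(-5)
= 10 + (-9) + (-15) = -14
e12 coeff = 2*(-3) - 3*5 = -6 - 15 = -21
e13 coeff = 2*(-5) - 3*5 = -10 - 15 = -25
e23 coeff = 3*(-5) - 3*(-3) = -15 - (-9) = -6
uv = -14 - 21*e12 - 25*e13 - 6*e23


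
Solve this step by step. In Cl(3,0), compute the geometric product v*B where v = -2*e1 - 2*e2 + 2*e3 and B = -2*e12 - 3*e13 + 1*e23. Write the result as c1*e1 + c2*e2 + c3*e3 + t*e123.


vB has grade-1 (vector) and grade-3 (trivector) parts: vB = (v _| B) + (v ^ B).
Vector part <vB>_1:
  e1: -v2*b12 - v3*b13 = -(-2)*(-2) - (2)*(-3) = 2
  e2: v1*b12 - v3*b23 = (-2)*(-2) - (2)*(1) = 2
  e3: v1*b13 + v2*b23 = (-2)*(-3) + (-2)*(1) = 4
Trivector part <vB>_3:
  e123: v1*b23 - v2*b13 + v3*b12 = (-2)*(1) - (-2)*(-3) + (2)*(-2) = -12
vB = 2*e1 + 2*e2 + 4*e3 - 12*e123


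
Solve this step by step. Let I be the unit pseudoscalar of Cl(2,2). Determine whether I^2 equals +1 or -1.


The pseudoscalar I = e1...e_n (product of all n generators) of Cl(p,q) satisfies I^2 = (-1)^(q + n(n-1)/2).
p = 2, q = 2, n = p + q = 4
n(n-1)/2 = 4 * 3 / 2 = 6
Exponent = q + n(n-1)/2 = 2 + 6 = 8
I^2 = (-1)^8 = +1


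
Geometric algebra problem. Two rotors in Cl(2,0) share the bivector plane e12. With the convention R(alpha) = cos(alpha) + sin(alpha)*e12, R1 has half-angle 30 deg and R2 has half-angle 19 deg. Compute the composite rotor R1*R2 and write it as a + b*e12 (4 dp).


Same-plane rotors commute and their half-angles add:
R1*R2 = cos(a1 + a2) + sin(a1 + a2)*e12.
a1 + a2 = 30 + 19 = 49 deg
cos(49 deg) = 0.6561
sin(49 deg) = 0.7547
R1*R2 = 0.6561 + 0.7547*e12


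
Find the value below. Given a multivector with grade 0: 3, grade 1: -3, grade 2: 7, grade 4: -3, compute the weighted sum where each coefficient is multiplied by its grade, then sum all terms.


Grade-weighted sum = sum of grade_k * coefficient_k
0*3 = 0
1*(-3) = -3
2*7 = 14
4*(-3) = -12
Total = 0 + (-3) + 14 + (-12) = -1


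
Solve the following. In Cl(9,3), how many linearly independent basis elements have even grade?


Even subalgebra dimension = 2^(n-1)
n = 9 + 3 = 12
2^(12 - 1) = 2^11 = 2048
Verification: sum of C(12,k) for even k = 1 + 66 + 495 + 924 + 495 + 66 + 1 = 2048
Result = 2048


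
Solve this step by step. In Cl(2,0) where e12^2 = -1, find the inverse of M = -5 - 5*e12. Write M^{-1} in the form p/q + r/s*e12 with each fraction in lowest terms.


M = -5 - 5*e12, where e12^2 = -1.
Since M commutes with its reverse ~M = a - b*e12, M * ~M = a^2 - b^2*e12^2 = a^2 + b^2.
So M^{-1} = ~M / (a^2 + b^2) = (a - b*e12)/(a^2 + b^2).
a^2 + b^2 = 25 + 25 = 50
Scalar part = -5/50 = -1/10
Bivector coeff = 5/50 = 1/10
M^{-1} = -1/10 + 1/10*e12


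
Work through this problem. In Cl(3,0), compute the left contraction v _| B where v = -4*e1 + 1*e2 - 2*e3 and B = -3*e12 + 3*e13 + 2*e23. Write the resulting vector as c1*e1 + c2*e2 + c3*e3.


Left contraction v _| B = <vB>_1 (grade-1 part of the geometric product vB).
Using e1_|e12 = e2, e2_|e12 = -e1, e1_|e13 = e3, e3_|e13 = -e1, e2_|e23 = e3, e3_|e23 = -e2:
e1 coeff: -v2*b12 - v3*b13 = -(1)*(-3) - (-2)*(3) = 9
e2 coeff: v1*b12 - v3*b23 = (-4)*(-3) - (-2)*(2) = 16
e3 coeff: v1*b13 + v2*b23 = (-4)*(3) + (1)*(2) = -10
v _| B = 9*e1 + 16*e2 - 10*e3


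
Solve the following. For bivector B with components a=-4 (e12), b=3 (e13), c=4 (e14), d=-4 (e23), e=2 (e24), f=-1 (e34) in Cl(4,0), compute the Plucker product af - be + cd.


Plucker relation: af - be + cd
a*f = (-4)*(-1) = 4
b*e = 3*2 = 6
c*d = 4*(-4) = -16
af - be + cd = 4 - 6 + (-16)
= -18


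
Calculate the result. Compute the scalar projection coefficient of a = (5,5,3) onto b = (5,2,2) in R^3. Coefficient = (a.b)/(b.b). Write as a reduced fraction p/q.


Projection coefficient = (a . b) / (b . b)
a . b = 5*5 + 5*2 + 3*2
= 25 + 10 + 6 = 41
b . b = 5^2 + 2^2 + 2^2
= 25 + 4 + 4 = 33
Coefficient = 41/33
In lowest terms: 41/33


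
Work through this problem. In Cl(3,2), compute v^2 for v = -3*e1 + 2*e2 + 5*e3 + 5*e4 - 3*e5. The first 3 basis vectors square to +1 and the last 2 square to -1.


v^2 = sum of c_i^2 * e_i^2
Positive signature terms (e_i^2 = +1): (-3)^2 + 2^2 + 5^2 = 38
Negative signature terms (e_j^2 = -1): 5^2 + (-3)^2 = 34
v^2 = 38 - 34 = 4


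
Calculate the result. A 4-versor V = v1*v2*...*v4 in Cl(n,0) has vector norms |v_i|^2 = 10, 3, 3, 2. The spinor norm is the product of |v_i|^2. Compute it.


Spinor norm N(V) = |v1|^2 * |v2|^2 * ... * |v4|^2
= 10 * 3 * 3 * 2
Running product: 10, 30, 90, 180
N(V) = 180


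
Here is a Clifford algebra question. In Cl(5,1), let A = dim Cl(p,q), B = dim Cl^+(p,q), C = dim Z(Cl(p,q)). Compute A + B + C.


n = 5 + 1 = 6
Total dim = 2^6 = 64
Even subalgebra dim = 2^5 = 32
n is even, so center dim = 1
Sum = 64 + 32 + 1 = 97


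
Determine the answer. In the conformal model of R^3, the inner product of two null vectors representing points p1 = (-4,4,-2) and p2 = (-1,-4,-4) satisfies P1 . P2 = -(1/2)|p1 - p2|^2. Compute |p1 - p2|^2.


p1 - p2 = (-3, 8, 2)
|p1 - p2|^2 = (-3)^2 + 8^2 + 2^2
= 9 + 64 + 4
= 77


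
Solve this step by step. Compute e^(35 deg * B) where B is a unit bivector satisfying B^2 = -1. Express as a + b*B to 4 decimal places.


For a unit bivector B with B^2 = -1, the exponential series gives
e^(theta*B) = cos(theta) + sin(theta)*B (the GA analogue of Euler's formula).
theta = 35 degrees = 0.610865 rad
cos(35 deg) = 0.8192
sin(35 deg) = 0.5736
exp(theta*B) = 0.8192 + 0.5736*B


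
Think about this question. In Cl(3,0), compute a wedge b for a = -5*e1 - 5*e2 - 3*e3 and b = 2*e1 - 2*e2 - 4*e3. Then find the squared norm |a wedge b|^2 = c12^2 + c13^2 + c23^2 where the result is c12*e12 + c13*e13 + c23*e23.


a wedge b = (a1*b2 - a2*b1)*e12 + (a1*b3 - a3*b1)*e13 + (a2*b3 - a3*b2)*e23
e12 coeff: (-5)*(-2) - (-5)*2 = 10 - (-10) = 20
e13 coeff: (-5)*(-4) - (-3)*2 = 20 - (-6) = 26
e23 coeff: (-5)*(-4) - (-3)*(-2) = 20 - 6 = 14
|a wedge b|^2 = 20^2 + 26^2 + 14^2
= 400 + 676 + 196
= 1272
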